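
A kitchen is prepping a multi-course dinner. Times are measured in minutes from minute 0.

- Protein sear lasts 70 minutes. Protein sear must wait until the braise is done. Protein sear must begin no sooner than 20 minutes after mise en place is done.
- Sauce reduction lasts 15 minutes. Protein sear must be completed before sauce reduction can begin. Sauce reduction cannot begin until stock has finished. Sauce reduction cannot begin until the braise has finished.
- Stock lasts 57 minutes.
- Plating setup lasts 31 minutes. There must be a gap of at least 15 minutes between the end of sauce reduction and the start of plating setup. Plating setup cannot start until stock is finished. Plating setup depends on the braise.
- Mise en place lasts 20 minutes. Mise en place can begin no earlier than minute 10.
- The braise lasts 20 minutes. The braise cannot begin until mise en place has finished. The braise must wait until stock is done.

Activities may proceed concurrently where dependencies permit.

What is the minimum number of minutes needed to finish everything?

208

Stock has no prerequisites, so it starts at minute 0 and finishes at minute 57.
Mise en place waits on its own release at minute 10, so it starts at minute 10 and finishes at 10 + 20 = minute 30.
The braise needs all of mise en place (finishes minute 30); stock (finishes minute 57). That puts its earliest start at minute 57; it finishes at 57 + 20 = minute 77.
Protein sear needs all of the braise (finishes minute 77); mise en place (finishes minute 30, plus 20-minute gap → minute 50). That puts its earliest start at minute 77; it finishes at 77 + 70 = minute 147.
Sauce reduction needs all of protein sear (finishes minute 147); stock (finishes minute 57); the braise (finishes minute 77). That puts its earliest start at minute 147; it finishes at 147 + 15 = minute 162.
Plating setup has to wait for sauce reduction (finishes minute 162, plus 15-minute gap → minute 177); stock (finishes minute 57); the braise (finishes minute 77). The latest of these is minute 177, so plating setup runs minute 177 to 177 + 31 = minute 208.
All tasks are finished once the last one completes. Finish times: Mise en place at 30, Stock at 57, The braise at 77, Protein sear at 147, Sauce reduction at 162, Plating setup at 208. The latest is minute 208.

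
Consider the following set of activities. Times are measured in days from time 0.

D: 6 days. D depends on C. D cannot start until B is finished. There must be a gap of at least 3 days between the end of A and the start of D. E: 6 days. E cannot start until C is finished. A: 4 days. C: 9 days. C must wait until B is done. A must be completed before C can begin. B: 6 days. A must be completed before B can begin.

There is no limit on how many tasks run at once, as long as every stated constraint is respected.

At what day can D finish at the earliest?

A has no prerequisites, so it starts at day 0 and finishes at day 4.
B cannot begin until A (finishes day 4). It runs from day 4 to 4 + 6 = day 10.
C cannot start until B (finishes day 10); A (finishes day 4). The controlling bound is day 10, so C finishes at 10 + 9 = day 19.
For D: C (finishes day 19); B (finishes day 10); A (finishes day 4, plus 3-day gap → day 7). Taking the maximum gives a start of day 19, and it finishes at 19 + 6 = day 25.

25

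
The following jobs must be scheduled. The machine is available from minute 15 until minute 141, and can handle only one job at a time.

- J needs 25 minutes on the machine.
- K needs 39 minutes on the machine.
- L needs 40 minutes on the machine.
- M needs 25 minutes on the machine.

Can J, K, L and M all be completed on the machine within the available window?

The machine window is 141 − 15 = 126 minutes.
Running back to back, the jobs need 25 + 39 + 40 + 25 = 129 minutes on the machine.
Since 129 > 126, they cannot all fit.

No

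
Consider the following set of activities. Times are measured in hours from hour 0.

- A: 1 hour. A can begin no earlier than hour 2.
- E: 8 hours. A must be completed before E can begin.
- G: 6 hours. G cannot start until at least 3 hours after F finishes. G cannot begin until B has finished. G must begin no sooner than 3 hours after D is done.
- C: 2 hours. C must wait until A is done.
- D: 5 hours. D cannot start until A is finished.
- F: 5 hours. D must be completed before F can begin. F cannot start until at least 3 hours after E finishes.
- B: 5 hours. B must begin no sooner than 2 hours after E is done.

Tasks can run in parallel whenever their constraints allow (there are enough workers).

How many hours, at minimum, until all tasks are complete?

28

A waits on its own release at hour 2, so it starts at hour 2 and finishes at 2 + 1 = hour 3.
E cannot begin until A (finishes hour 3). It runs from hour 3 to 3 + 8 = hour 11.
B waits on E (finishes hour 11, plus 2-hour gap → hour 13), so it starts at hour 13 and finishes at 13 + 5 = hour 18.
D waits on A (finishes hour 3), so it starts at hour 3 and finishes at 3 + 5 = hour 8.
For F: D (finishes hour 8); E (finishes hour 11, plus 3-hour gap → hour 14). Taking the maximum gives a start of hour 14, and it finishes at 14 + 5 = hour 19.
G cannot start until F (finishes hour 19, plus 3-hour gap → hour 22); B (finishes hour 18); D (finishes hour 8, plus 3-hour gap → hour 11). The controlling bound is hour 22, so G finishes at 22 + 6 = hour 28.
C cannot begin until A (finishes hour 3). It runs from hour 3 to 3 + 2 = hour 5.
All tasks are finished once the last one completes. Finish times: A at 3, B at 18, C at 5, D at 8, E at 11, F at 19, G at 28. The latest is hour 28.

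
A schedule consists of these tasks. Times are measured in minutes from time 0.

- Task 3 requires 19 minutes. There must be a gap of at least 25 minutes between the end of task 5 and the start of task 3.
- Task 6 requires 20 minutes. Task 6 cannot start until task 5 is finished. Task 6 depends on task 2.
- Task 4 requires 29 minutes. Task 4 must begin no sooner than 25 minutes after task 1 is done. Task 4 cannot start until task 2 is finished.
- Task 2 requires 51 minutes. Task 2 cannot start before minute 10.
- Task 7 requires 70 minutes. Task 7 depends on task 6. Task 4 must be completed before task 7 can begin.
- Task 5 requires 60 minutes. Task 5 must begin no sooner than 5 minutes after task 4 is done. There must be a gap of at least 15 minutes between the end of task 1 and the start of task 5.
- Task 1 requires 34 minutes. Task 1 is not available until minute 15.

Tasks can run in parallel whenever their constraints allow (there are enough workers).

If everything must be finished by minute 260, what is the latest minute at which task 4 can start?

Nothing follows task 3; the deadline of minute 260 is its only limit. It must start by 260 − 19 = minute 241.
Task 7 must finish by minute 260; it takes 70 minutes, so it must start by 260 − 70 = minute 190.
Task 6 has to be done before task 7 (must start by minute 190). That means finishing by minute 190, i.e. starting by 190 − 20 = minute 170.
For task 5: task 3 (must start by minute 241, minus 25-minute gap → minute 216); task 6 (must start by minute 170). The most restrictive is minute 170; with a 60-minute duration, task 5 must start by minute 110.
For task 4: task 5 (must start by minute 110, minus 5-minute gap → minute 105); task 7 (must start by minute 190). The most restrictive is minute 105; with a 29-minute duration, task 4 must start by minute 76.

76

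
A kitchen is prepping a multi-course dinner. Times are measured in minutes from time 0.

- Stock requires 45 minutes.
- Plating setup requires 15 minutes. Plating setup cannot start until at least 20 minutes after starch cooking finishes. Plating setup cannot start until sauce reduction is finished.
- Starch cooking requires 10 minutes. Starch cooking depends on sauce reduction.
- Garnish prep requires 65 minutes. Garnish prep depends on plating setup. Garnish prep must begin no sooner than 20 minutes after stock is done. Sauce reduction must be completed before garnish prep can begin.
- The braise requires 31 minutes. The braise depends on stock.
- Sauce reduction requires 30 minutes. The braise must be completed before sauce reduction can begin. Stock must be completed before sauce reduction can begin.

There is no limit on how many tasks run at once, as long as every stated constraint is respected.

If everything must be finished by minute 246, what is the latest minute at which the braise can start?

75

Nothing follows garnish prep; the deadline of minute 246 is its only limit. It must start by 246 − 65 = minute 181.
Plating setup has to be done before garnish prep (must start by minute 181). That means finishing by minute 181, i.e. starting by 181 − 15 = minute 166.
Starch cooking must finish before plating setup (must start by minute 166, minus 20-minute gap → minute 146). With a 10-minute duration, starch cooking must start by 146 − 10 = minute 136.
Sauce reduction has several dependents: starch cooking (must start by minute 136); plating setup (must start by minute 166); garnish prep (must start by minute 181). The earliest of those limits is minute 136, so sauce reduction must start by 136 − 30 = minute 106.
The braise has to be done before sauce reduction (must start by minute 106). That means finishing by minute 106, i.e. starting by 106 − 31 = minute 75.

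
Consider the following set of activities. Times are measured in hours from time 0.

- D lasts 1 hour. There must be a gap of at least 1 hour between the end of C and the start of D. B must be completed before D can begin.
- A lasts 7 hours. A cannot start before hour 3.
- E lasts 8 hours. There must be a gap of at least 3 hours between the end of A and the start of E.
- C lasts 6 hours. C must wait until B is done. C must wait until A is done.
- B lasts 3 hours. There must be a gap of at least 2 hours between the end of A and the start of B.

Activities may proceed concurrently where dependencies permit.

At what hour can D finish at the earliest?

23

A cannot begin until its own release at hour 3. It runs from hour 3 to 3 + 7 = hour 10.
B cannot begin until A (finishes hour 10, plus 2-hour gap → hour 12). It runs from hour 12 to 12 + 3 = hour 15.
C needs all of B (finishes hour 15); A (finishes hour 10). That puts its earliest start at hour 15; it finishes at 15 + 6 = hour 21.
For D: C (finishes hour 21, plus 1-hour gap → hour 22); B (finishes hour 15). Taking the maximum gives a start of hour 22, and it finishes at 22 + 1 = hour 23.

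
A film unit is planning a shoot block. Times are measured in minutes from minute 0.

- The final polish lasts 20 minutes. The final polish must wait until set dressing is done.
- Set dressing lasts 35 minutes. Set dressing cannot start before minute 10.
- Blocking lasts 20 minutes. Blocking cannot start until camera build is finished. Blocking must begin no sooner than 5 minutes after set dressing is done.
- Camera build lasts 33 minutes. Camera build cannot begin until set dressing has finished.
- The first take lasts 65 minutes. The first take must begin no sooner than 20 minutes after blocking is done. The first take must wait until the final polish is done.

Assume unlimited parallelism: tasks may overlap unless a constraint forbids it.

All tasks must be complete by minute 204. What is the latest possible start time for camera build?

66

The first take has no dependents, so it just needs to finish by minute 204. Starting by 204 − 65 = minute 139 achieves that.
Since the first take (must start by minute 139, minus 20-minute gap → minute 119) depends on it, blocking must finish by minute 119. Backing off its 20-minute duration gives a latest start of minute 99.
Camera build must finish before blocking (must start by minute 99). With a 33-minute duration, camera build must start by 99 − 33 = minute 66.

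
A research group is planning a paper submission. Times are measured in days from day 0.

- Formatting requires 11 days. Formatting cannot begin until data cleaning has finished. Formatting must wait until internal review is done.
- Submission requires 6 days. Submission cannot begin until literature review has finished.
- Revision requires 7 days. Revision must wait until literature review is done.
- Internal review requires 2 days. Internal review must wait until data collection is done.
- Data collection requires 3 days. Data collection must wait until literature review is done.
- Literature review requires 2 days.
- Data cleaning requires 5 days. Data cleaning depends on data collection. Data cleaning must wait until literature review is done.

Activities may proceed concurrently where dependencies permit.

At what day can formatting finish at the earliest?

Literature review can start immediately at day 0; it finishes at day 2.
After literature review (finishes day 2), data collection can start at day 2 and finishes at day 5.
Internal review waits on data collection (finishes day 5), so it starts at day 5 and finishes at 5 + 2 = day 7.
Data cleaning needs all of data collection (finishes day 5); literature review (finishes day 2). That puts its earliest start at day 5; it finishes at 5 + 5 = day 10.
Formatting needs all of data cleaning (finishes day 10); internal review (finishes day 7). That puts its earliest start at day 10; it finishes at 10 + 11 = day 21.

21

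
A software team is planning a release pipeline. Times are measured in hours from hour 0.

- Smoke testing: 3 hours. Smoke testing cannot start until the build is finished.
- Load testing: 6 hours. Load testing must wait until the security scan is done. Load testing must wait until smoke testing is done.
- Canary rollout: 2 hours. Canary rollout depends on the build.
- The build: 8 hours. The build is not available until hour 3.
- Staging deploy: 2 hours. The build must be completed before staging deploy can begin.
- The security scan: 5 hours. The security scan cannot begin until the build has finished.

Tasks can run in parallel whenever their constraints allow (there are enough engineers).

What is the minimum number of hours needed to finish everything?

22

The build waits on its own release at hour 3, so it starts at hour 3 and finishes at 3 + 8 = hour 11.
After the build (finishes hour 11), canary rollout can start at hour 11 and finishes at hour 13.
After the build (finishes hour 11), smoke testing can start at hour 11 and finishes at hour 14.
After the build (finishes hour 11), staging deploy can start at hour 11 and finishes at hour 13.
The security scan waits on the build (finishes hour 11), so it starts at hour 11 and finishes at 11 + 5 = hour 16.
Load testing needs all of the security scan (finishes hour 16); smoke testing (finishes hour 14). That puts its earliest start at hour 16; it finishes at 16 + 6 = hour 22.
All tasks are finished once the last one completes. Finish times: The build at 11, The security scan at 16, Staging deploy at 13, Smoke testing at 14, Canary rollout at 13, Load testing at 22. The latest is hour 22.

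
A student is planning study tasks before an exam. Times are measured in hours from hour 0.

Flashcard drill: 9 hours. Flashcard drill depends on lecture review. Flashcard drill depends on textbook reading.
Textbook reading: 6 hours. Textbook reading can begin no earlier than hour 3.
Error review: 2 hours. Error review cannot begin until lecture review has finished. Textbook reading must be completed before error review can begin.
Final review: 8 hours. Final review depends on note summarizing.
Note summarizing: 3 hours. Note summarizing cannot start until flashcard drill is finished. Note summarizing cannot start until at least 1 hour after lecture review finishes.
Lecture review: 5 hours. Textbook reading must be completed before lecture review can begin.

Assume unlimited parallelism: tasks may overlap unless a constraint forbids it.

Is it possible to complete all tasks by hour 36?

After its own release at hour 3, textbook reading can start at hour 3 and finishes at hour 9.
Lecture review cannot begin until textbook reading (finishes hour 9). It runs from hour 9 to 9 + 5 = hour 14.
Error review has to wait for lecture review (finishes hour 14); textbook reading (finishes hour 9). The latest of these is hour 14, so error review runs hour 14 to 14 + 2 = hour 16.
Flashcard drill cannot start until lecture review (finishes hour 14); textbook reading (finishes hour 9). The controlling bound is hour 14, so flashcard drill finishes at 14 + 9 = hour 23.
Note summarizing has to wait for flashcard drill (finishes hour 23); lecture review (finishes hour 14, plus 1-hour gap → hour 15). The latest of these is hour 23, so note summarizing runs hour 23 to 23 + 3 = hour 26.
After note summarizing (finishes hour 26), final review can start at hour 26 and finishes at hour 34.
Every task is finished by hour 34, which is no later than the deadline of 36, so the schedule is feasible.

Yes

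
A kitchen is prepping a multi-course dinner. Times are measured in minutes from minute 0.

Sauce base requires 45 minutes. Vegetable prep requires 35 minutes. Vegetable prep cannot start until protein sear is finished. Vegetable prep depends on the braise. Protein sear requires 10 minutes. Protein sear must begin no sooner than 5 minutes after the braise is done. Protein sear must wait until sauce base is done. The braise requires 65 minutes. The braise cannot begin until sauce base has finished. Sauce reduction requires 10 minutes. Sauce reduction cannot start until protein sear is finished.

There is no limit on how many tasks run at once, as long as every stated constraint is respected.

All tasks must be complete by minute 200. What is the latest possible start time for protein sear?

155

Vegetable prep has no dependents, so it just needs to finish by minute 200. Starting by 200 − 35 = minute 165 achieves that.
Nothing follows sauce reduction; the deadline of minute 200 is its only limit. It must start by 200 − 10 = minute 190.
Protein sear must finish in time for vegetable prep (must start by minute 165); sauce reduction (must start by minute 190). The tightest is minute 165, so protein sear must start by 165 − 10 = minute 155.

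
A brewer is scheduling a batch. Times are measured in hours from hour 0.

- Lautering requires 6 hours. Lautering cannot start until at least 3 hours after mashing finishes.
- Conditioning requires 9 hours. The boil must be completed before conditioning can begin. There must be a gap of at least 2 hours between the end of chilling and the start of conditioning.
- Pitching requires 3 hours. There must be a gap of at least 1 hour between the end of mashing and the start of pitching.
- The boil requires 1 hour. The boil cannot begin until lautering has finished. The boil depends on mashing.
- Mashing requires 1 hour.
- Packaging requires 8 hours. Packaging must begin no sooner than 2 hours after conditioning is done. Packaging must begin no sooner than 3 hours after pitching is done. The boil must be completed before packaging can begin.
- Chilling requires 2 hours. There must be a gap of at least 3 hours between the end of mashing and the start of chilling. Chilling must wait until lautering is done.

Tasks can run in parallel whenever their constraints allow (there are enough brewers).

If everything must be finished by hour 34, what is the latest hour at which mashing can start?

1

Packaging has no dependents, so it just needs to finish by hour 34. Starting by 34 − 8 = hour 26 achieves that.
Conditioning feeds into packaging (must start by hour 26, minus 2-hour gap → hour 24); so conditioning must finish by hour 24 and therefore start by hour 15.
The boil must finish in time for conditioning (must start by hour 15); packaging (must start by hour 26). The tightest is hour 15, so the boil must start by 15 − 1 = hour 14.
Chilling must finish before conditioning (must start by hour 15, minus 2-hour gap → hour 13). With a 2-hour duration, chilling must start by 13 − 2 = hour 11.
Lautering feeds the boil (must start by hour 14); chilling (must start by hour 11). Taking the minimum, lautering must finish by hour 11 and start by 11 − 6 = hour 5.
Pitching feeds into packaging (must start by hour 26, minus 3-hour gap → hour 23); so pitching must finish by hour 23 and therefore start by hour 20.
For mashing: lautering (must start by hour 5, minus 3-hour gap → hour 2); the boil (must start by hour 14); chilling (must start by hour 11, minus 3-hour gap → hour 8); pitching (must start by hour 20, minus 1-hour gap → hour 19). The most restrictive is hour 2; with a 1-hour duration, mashing must start by hour 1.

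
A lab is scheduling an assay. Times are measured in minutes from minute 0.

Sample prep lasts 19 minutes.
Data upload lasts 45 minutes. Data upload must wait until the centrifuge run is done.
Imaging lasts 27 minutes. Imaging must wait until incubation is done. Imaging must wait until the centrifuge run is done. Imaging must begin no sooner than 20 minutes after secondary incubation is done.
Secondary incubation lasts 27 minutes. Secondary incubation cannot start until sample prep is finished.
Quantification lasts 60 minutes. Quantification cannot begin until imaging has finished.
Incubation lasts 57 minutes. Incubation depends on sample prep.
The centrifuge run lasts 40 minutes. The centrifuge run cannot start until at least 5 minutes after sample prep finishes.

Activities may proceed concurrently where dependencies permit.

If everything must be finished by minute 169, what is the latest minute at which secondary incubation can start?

Quantification has no dependents, so it just needs to finish by minute 169. Starting by 169 − 60 = minute 109 achieves that.
Imaging must finish before quantification (must start by minute 109). With a 27-minute duration, imaging must start by 109 − 27 = minute 82.
Secondary incubation feeds into imaging (must start by minute 82, minus 20-minute gap → minute 62); so secondary incubation must finish by minute 62 and therefore start by minute 35.

35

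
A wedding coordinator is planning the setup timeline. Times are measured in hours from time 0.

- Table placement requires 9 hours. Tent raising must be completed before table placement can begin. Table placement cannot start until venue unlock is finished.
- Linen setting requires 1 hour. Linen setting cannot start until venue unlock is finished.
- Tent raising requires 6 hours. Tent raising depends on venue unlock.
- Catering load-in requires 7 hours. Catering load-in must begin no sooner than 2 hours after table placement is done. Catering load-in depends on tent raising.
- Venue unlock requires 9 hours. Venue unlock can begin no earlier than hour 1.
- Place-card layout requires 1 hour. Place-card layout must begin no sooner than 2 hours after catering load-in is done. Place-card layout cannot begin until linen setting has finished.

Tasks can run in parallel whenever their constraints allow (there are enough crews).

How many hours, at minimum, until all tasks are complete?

Venue unlock cannot begin until its own release at hour 1. It runs from hour 1 to 1 + 9 = hour 10.
After venue unlock (finishes hour 10), linen setting can start at hour 10 and finishes at hour 11.
Tent raising waits on venue unlock (finishes hour 10), so it starts at hour 10 and finishes at 10 + 6 = hour 16.
Table placement needs all of tent raising (finishes hour 16); venue unlock (finishes hour 10). That puts its earliest start at hour 16; it finishes at 16 + 9 = hour 25.
Catering load-in cannot start until table placement (finishes hour 25, plus 2-hour gap → hour 27); tent raising (finishes hour 16). The controlling bound is hour 27, so catering load-in finishes at 27 + 7 = hour 34.
Place-card layout has to wait for catering load-in (finishes hour 34, plus 2-hour gap → hour 36); linen setting (finishes hour 11). The latest of these is hour 36, so place-card layout runs hour 36 to 36 + 1 = hour 37.
All tasks are finished once the last one completes. Finish times: Venue unlock at 10, Tent raising at 16, Table placement at 25, Linen setting at 11, Catering load-in at 34, Place-card layout at 37. The latest is hour 37.

37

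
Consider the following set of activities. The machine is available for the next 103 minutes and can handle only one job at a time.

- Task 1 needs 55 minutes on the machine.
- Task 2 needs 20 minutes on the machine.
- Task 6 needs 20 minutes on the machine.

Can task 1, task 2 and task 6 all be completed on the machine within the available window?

Running back to back, the jobs need 55 + 20 + 20 = 95 minutes on the machine.
Since 95 ≤ 103, they fit within the window.

Yes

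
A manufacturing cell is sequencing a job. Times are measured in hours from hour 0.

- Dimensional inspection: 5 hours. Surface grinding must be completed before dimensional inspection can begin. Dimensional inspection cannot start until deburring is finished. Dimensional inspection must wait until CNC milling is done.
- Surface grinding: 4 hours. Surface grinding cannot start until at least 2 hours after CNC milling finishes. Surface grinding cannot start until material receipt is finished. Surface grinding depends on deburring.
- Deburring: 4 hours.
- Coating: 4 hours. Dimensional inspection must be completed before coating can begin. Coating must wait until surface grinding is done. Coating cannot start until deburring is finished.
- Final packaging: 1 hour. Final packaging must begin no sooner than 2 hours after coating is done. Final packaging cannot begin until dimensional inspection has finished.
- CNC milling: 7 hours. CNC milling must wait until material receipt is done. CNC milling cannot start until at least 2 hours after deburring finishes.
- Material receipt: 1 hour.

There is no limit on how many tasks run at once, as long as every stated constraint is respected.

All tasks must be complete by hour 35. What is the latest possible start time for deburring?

4

Final packaging has no dependents, so it just needs to finish by hour 35. Starting by 35 − 1 = hour 34 achieves that.
Coating has to be done before final packaging (must start by hour 34, minus 2-hour gap → hour 32). That means finishing by hour 32, i.e. starting by 32 − 4 = hour 28.
Dimensional inspection feeds coating (must start by hour 28); final packaging (must start by hour 34). Taking the minimum, dimensional inspection must finish by hour 28 and start by 28 − 5 = hour 23.
For surface grinding: dimensional inspection (must start by hour 23); coating (must start by hour 28). The most restrictive is hour 23; with a 4-hour duration, surface grinding must start by hour 19.
CNC milling feeds surface grinding (must start by hour 19, minus 2-hour gap → hour 17); dimensional inspection (must start by hour 23). Taking the minimum, CNC milling must finish by hour 17 and start by 17 − 7 = hour 10.
Deburring must finish in time for CNC milling (must start by hour 10, minus 2-hour gap → hour 8); surface grinding (must start by hour 19); dimensional inspection (must start by hour 23); coating (must start by hour 28). The tightest is hour 8, so deburring must start by 8 − 4 = hour 4.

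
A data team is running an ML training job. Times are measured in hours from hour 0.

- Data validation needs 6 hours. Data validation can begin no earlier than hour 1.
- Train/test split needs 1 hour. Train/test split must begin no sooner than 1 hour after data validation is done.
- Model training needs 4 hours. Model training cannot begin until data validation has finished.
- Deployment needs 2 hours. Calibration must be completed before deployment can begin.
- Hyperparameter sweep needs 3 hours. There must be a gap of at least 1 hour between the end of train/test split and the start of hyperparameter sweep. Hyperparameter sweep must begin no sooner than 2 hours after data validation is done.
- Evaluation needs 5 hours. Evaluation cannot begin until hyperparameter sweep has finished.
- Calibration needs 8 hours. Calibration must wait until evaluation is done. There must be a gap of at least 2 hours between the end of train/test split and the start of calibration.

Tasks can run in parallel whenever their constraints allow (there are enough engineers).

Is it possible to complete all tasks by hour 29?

After its own release at hour 1, data validation can start at hour 1 and finishes at hour 7.
After data validation (finishes hour 7), model training can start at hour 7 and finishes at hour 11.
Train/test split waits on data validation (finishes hour 7, plus 1-hour gap → hour 8), so it starts at hour 8 and finishes at 8 + 1 = hour 9.
Hyperparameter sweep cannot start until train/test split (finishes hour 9, plus 1-hour gap → hour 10); data validation (finishes hour 7, plus 2-hour gap → hour 9). The controlling bound is hour 10, so hyperparameter sweep finishes at 10 + 3 = hour 13.
Evaluation cannot begin until hyperparameter sweep (finishes hour 13). It runs from hour 13 to 13 + 5 = hour 18.
For calibration: evaluation (finishes hour 18); train/test split (finishes hour 9, plus 2-hour gap → hour 11). Taking the maximum gives a start of hour 18, and it finishes at 18 + 8 = hour 26.
Deployment cannot begin until calibration (finishes hour 26). It runs from hour 26 to 26 + 2 = hour 28.
Every task is finished by hour 28, which is no later than the deadline of 29, so the schedule is feasible.

Yes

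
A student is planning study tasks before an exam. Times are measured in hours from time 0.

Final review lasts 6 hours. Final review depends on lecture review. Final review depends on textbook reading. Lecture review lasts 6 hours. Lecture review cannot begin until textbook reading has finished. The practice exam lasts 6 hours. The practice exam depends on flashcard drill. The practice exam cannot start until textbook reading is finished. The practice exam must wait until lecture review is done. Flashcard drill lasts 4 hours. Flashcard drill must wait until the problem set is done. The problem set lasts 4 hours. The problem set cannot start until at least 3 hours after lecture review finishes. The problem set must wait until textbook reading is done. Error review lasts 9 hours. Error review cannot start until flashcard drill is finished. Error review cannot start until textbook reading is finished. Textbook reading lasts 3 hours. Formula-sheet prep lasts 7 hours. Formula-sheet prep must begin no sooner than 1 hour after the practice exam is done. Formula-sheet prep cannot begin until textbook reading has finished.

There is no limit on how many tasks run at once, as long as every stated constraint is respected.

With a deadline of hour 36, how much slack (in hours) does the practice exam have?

2

Textbook reading has no prerequisites, so it starts at hour 0 and finishes at hour 3.
After textbook reading (finishes hour 3), lecture review can start at hour 3 and finishes at hour 9.
For the problem set: lecture review (finishes hour 9, plus 3-hour gap → hour 12); textbook reading (finishes hour 3). Taking the maximum gives a start of hour 12, and it finishes at 12 + 4 = hour 16.
Flashcard drill waits on the problem set (finishes hour 16), so it starts at hour 16 and finishes at 16 + 4 = hour 20.
For the practice exam: flashcard drill (finishes hour 20); textbook reading (finishes hour 3); lecture review (finishes hour 9). Taking the maximum gives a start of hour 20, and it finishes at 20 + 6 = hour 26.

Working backward from the deadline:
Nothing follows formula-sheet prep; the deadline of hour 36 is its only limit. It must start by 36 − 7 = hour 29.
The practice exam must finish before formula-sheet prep (must start by hour 29, minus 1-hour gap → hour 28). With a 6-hour duration, the practice exam must start by 28 − 6 = hour 22.
So the practice exam can start as early as hour 20 and as late as hour 22, giving 22 − 20 = 2 hours of slack.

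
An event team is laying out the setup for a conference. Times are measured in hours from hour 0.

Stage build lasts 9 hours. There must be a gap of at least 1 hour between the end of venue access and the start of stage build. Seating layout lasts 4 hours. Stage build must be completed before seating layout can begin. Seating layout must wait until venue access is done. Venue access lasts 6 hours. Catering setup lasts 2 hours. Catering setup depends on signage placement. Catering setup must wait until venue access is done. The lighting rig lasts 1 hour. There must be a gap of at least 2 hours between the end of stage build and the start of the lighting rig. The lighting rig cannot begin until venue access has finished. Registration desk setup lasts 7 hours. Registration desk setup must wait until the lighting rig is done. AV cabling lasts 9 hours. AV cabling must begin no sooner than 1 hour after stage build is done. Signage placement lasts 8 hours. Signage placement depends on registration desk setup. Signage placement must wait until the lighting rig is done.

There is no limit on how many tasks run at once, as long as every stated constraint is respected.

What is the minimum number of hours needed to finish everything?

Nothing blocks venue access, so it runs from hour 0 to hour 6.
Stage build waits on venue access (finishes hour 6, plus 1-hour gap → hour 7), so it starts at hour 7 and finishes at 7 + 9 = hour 16.
For seating layout: stage build (finishes hour 16); venue access (finishes hour 6). Taking the maximum gives a start of hour 16, and it finishes at 16 + 4 = hour 20.
After stage build (finishes hour 16, plus 1-hour gap → hour 17), AV cabling can start at hour 17 and finishes at hour 26.
For the lighting rig: stage build (finishes hour 16, plus 2-hour gap → hour 18); venue access (finishes hour 6). Taking the maximum gives a start of hour 18, and it finishes at 18 + 1 = hour 19.
After the lighting rig (finishes hour 19), registration desk setup can start at hour 19 and finishes at hour 26.
Signage placement needs all of registration desk setup (finishes hour 26); the lighting rig (finishes hour 19). That puts its earliest start at hour 26; it finishes at 26 + 8 = hour 34.
Catering setup cannot start until signage placement (finishes hour 34); venue access (finishes hour 6). The controlling bound is hour 34, so catering setup finishes at 34 + 2 = hour 36.
All tasks are finished once the last one completes. Finish times: Venue access at 6, Stage build at 16, The lighting rig at 19, AV cabling at 26, Seating layout at 20, Registration desk setup at 26, Signage placement at 34, Catering setup at 36. The latest is hour 36.

36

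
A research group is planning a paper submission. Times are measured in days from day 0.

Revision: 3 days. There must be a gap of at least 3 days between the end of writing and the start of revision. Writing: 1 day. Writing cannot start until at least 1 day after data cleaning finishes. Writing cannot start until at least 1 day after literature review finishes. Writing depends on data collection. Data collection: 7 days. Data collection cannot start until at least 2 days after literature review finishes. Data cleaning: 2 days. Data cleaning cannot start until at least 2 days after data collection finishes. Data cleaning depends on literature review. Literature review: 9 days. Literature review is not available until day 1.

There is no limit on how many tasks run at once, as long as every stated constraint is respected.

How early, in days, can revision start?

28

Literature review cannot begin until its own release at day 1. It runs from day 1 to 1 + 9 = day 10.
Data collection cannot begin until literature review (finishes day 10, plus 2-day gap → day 12). It runs from day 12 to 12 + 7 = day 19.
For data cleaning: data collection (finishes day 19, plus 2-day gap → day 21); literature review (finishes day 10). Taking the maximum gives a start of day 21, and it finishes at 21 + 2 = day 23.
Writing has to wait for data cleaning (finishes day 23, plus 1-day gap → day 24); literature review (finishes day 10, plus 1-day gap → day 11); data collection (finishes day 19). The latest of these is day 24, so writing runs day 24 to 24 + 1 = day 25.
Revision waits on writing (finishes day 25, plus 3-day gap → day 28), so the earliest it can start is day 28.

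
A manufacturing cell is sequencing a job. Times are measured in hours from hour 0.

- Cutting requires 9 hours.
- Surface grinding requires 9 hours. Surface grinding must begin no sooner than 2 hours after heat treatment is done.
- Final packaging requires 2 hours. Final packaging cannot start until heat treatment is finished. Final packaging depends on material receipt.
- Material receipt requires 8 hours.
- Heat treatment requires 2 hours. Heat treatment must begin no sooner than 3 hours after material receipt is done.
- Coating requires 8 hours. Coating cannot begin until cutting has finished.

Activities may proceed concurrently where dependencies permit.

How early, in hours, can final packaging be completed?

Material receipt can start immediately at hour 0; it finishes at hour 8.
Heat treatment waits on material receipt (finishes hour 8, plus 3-hour gap → hour 11), so it starts at hour 11 and finishes at 11 + 2 = hour 13.
Final packaging needs all of heat treatment (finishes hour 13); material receipt (finishes hour 8). That puts its earliest start at hour 13; it finishes at 13 + 2 = hour 15.

15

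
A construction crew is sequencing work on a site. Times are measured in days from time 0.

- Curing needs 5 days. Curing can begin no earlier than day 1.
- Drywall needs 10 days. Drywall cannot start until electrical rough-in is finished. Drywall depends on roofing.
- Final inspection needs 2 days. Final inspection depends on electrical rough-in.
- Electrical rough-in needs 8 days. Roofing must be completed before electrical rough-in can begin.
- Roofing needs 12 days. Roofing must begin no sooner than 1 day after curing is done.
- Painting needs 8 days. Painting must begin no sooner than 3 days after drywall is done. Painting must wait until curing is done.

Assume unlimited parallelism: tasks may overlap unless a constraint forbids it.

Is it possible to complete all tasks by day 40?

Curing cannot begin until its own release at day 1. It runs from day 1 to 1 + 5 = day 6.
After curing (finishes day 6, plus 1-day gap → day 7), roofing can start at day 7 and finishes at day 19.
Electrical rough-in waits on roofing (finishes day 19), so it starts at day 19 and finishes at 19 + 8 = day 27.
Final inspection waits on electrical rough-in (finishes day 27), so it starts at day 27 and finishes at 27 + 2 = day 29.
Drywall cannot start until electrical rough-in (finishes day 27); roofing (finishes day 19). The controlling bound is day 27, so drywall finishes at 27 + 10 = day 37.
Painting cannot start until drywall (finishes day 37, plus 3-day gap → day 40); curing (finishes day 6). The controlling bound is day 40, so painting finishes at 40 + 8 = day 48.
The earliest everything can be done is day 48, which is after the deadline of 40, so it is not possible.

No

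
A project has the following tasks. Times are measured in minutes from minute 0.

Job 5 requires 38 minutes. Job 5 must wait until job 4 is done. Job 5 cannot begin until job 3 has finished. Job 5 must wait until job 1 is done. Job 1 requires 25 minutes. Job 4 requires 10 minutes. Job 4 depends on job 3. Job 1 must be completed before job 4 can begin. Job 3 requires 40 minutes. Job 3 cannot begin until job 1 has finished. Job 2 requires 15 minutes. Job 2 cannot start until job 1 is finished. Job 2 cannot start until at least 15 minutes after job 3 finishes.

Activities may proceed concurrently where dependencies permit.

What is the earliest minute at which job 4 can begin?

65

Job 1 has no prerequisites, so it starts at minute 0 and finishes at minute 25.
Job 3 waits on job 1 (finishes minute 25), so it starts at minute 25 and finishes at 25 + 40 = minute 65.
Job 4 waits on job 3 (finishes minute 65); job 1 (finishes minute 25). The latest of these is minute 65, which is the earliest job 4 can start.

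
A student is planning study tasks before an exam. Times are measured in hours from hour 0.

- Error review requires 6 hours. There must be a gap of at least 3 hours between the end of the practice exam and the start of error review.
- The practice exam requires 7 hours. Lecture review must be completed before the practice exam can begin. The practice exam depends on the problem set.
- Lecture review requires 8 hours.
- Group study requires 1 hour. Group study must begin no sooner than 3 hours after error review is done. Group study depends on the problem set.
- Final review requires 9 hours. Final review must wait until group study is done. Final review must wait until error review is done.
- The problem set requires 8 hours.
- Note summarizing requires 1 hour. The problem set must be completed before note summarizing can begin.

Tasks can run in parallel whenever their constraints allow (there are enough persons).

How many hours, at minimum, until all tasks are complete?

37

Nothing blocks the problem set, so it runs from hour 0 to hour 8.
After the problem set (finishes hour 8), note summarizing can start at hour 8 and finishes at hour 9.
Lecture review can start immediately at hour 0; it finishes at hour 8.
The practice exam needs all of lecture review (finishes hour 8); the problem set (finishes hour 8). That puts its earliest start at hour 8; it finishes at 8 + 7 = hour 15.
After the practice exam (finishes hour 15, plus 3-hour gap → hour 18), error review can start at hour 18 and finishes at hour 24.
For group study: error review (finishes hour 24, plus 3-hour gap → hour 27); the problem set (finishes hour 8). Taking the maximum gives a start of hour 27, and it finishes at 27 + 1 = hour 28.
For final review: group study (finishes hour 28); error review (finishes hour 24). Taking the maximum gives a start of hour 28, and it finishes at 28 + 9 = hour 37.
All tasks are finished once the last one completes. Finish times: Lecture review at 8, The problem set at 8, The practice exam at 15, Error review at 24, Group study at 28, Note summarizing at 9, Final review at 37. The latest is hour 37.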